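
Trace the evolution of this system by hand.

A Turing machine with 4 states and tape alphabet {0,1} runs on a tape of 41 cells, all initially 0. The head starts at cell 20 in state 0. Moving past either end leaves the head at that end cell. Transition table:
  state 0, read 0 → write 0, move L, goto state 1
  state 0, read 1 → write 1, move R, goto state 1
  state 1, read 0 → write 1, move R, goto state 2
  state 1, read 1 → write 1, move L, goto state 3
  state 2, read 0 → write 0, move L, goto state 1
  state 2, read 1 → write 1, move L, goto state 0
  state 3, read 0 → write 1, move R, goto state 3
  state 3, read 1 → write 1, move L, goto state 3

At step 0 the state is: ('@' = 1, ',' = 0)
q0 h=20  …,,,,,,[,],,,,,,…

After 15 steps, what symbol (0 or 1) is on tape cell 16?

1

t=0: q0 h=20  …,,,,,,[,],,,,,,…
t=1: q1 h=19  …,,,,,,[,],,,,,,…
t=2: q2 h=20  …,,,,,@[,],,,,,,…
t=3: q1 h=19  …,,,,,,[@],,,,,,…
t=4: q3 h=18  …,,,,,,[,]@,,,,,…
t=5: q3 h=19  …,,,,,@[@],,,,,,…
t=6: q3 h=18  …,,,,,,[@]@,,,,,…
t=7: q3 h=17  …,,,,,,[,]@@,,,,…
t=8: q3 h=18  …,,,,,@[@]@,,,,,…
t=9: q3 h=17  …,,,,,,[@]@@,,,,…
t=10: q3 h=16  …,,,,,,[,]@@@,,,…
t=11: q3 h=17  …,,,,,@[@]@@,,,,…
t=12: q3 h=16  …,,,,,,[@]@@@,,,…
t=13: q3 h=15  …,,,,,,[,]@@@@,,…
t=14: q3 h=16  …,,,,,@[@]@@@,,,…
t=15: q3 h=15  …,,,,,,[@]@@@@,,…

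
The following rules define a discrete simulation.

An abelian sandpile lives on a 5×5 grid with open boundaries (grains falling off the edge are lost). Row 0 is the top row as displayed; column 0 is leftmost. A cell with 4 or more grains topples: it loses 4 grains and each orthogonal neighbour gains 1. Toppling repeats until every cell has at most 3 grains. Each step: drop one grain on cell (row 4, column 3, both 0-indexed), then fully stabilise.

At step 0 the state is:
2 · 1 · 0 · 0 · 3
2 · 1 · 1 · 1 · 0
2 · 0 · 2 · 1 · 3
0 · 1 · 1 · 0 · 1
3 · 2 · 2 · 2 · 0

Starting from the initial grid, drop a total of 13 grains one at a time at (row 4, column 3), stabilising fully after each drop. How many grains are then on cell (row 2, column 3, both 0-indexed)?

2

[0] 2 · 1 · 0 · 0 · 3
2 · 1 · 1 · 1 · 0
2 · 0 · 2 · 1 · 3
0 · 1 · 1 · 0 · 1
3 · 2 · 2 · 2 · 0
[1] 2 · 1 · 0 · 0 · 3
2 · 1 · 1 · 1 · 0
2 · 0 · 2 · 1 · 3
0 · 1 · 1 · 0 · 1
3 · 2 · 2 · 3 · 0
[2] 2 · 1 · 0 · 0 · 3
2 · 1 · 1 · 1 · 0
2 · 0 · 2 · 1 · 3
0 · 1 · 1 · 1 · 1
3 · 2 · 3 · 0 · 1
[3] 2 · 1 · 0 · 0 · 3
2 · 1 · 1 · 1 · 0
2 · 0 · 2 · 1 · 3
0 · 1 · 1 · 1 · 1
3 · 2 · 3 · 1 · 1
[4] 2 · 1 · 0 · 0 · 3
2 · 1 · 1 · 1 · 0
2 · 0 · 2 · 1 · 3
0 · 1 · 1 · 1 · 1
3 · 2 · 3 · 2 · 1
[5] 2 · 1 · 0 · 0 · 3
2 · 1 · 1 · 1 · 0
2 · 0 · 2 · 1 · 3
0 · 1 · 1 · 1 · 1
3 · 2 · 3 · 3 · 1
[6] 2 · 1 · 0 · 0 · 3
2 · 1 · 1 · 1 · 0
2 · 0 · 2 · 1 · 3
0 · 1 · 2 · 2 · 1
3 · 3 · 0 · 1 · 2
[7] 2 · 1 · 0 · 0 · 3
2 · 1 · 1 · 1 · 0
2 · 0 · 2 · 1 · 3
0 · 1 · 2 · 2 · 1
3 · 3 · 0 · 2 · 2
[8] 2 · 1 · 0 · 0 · 3
2 · 1 · 1 · 1 · 0
2 · 0 · 2 · 1 · 3
0 · 1 · 2 · 2 · 1
3 · 3 · 0 · 3 · 2
[9] 2 · 1 · 0 · 0 · 3
2 · 1 · 1 · 1 · 0
2 · 0 · 2 · 1 · 3
0 · 1 · 2 · 3 · 1
3 · 3 · 1 · 0 · 3
[10] 2 · 1 · 0 · 0 · 3
2 · 1 · 1 · 1 · 0
2 · 0 · 2 · 1 · 3
0 · 1 · 2 · 3 · 1
3 · 3 · 1 · 1 · 3
[11] 2 · 1 · 0 · 0 · 3
2 · 1 · 1 · 1 · 0
2 · 0 · 2 · 1 · 3
0 · 1 · 2 · 3 · 1
3 · 3 · 1 · 2 · 3
[12] 2 · 1 · 0 · 0 · 3
2 · 1 · 1 · 1 · 0
2 · 0 · 2 · 1 · 3
0 · 1 · 2 · 3 · 1
3 · 3 · 1 · 3 · 3
[13] 2 · 1 · 0 · 0 · 3
2 · 1 · 1 · 1 · 0
2 · 0 · 2 · 2 · 3
0 · 1 · 3 · 0 · 3
3 · 3 · 2 · 2 · 0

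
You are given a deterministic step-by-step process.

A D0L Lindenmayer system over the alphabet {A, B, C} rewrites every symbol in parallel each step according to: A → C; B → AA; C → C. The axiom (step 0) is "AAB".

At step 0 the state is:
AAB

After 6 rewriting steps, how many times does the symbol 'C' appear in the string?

4

step 0: AAB
step 1: CCAA
step 2: CCCC
step 3: CCCC
step 4: CCCC
step 5: CCCC
step 6: CCCC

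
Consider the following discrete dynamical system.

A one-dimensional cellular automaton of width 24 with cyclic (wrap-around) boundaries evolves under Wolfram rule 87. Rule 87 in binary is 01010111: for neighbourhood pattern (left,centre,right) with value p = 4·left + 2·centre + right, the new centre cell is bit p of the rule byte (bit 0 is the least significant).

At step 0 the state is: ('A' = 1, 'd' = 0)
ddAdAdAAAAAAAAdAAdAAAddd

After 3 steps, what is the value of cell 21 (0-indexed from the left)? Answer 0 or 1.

k=0  ddAdAdAAAAAAAAdAAdAAAddd
k=1  AAAdAddddddddAddAdddAAAA
k=2  ddAdAAAAAAAAAAAAAAAAdddd
k=3  AAAddddddddddddddddAAAAA

1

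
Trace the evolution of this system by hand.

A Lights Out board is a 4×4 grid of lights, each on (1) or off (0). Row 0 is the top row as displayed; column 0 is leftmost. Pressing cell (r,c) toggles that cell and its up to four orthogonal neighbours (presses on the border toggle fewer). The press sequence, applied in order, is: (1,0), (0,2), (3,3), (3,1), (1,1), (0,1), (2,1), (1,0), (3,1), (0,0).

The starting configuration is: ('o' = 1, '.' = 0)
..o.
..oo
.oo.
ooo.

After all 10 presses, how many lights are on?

10

[0] ..o.
..oo
.oo.
ooo.
[1] o.o.
oooo
ooo.
ooo.
[2] oo.o
oo.o
ooo.
ooo.
[3] oo.o
oo.o
oooo
oo.o
[4] oo.o
oo.o
o.oo
..oo
[5] o..o
..oo
oooo
..oo
[6] .ooo
.ooo
oooo
..oo
[7] .ooo
..oo
...o
.ooo
[8] oooo
oooo
o..o
.ooo
[9] oooo
oooo
oo.o
o..o
[10] ..oo
.ooo
oo.o
o..o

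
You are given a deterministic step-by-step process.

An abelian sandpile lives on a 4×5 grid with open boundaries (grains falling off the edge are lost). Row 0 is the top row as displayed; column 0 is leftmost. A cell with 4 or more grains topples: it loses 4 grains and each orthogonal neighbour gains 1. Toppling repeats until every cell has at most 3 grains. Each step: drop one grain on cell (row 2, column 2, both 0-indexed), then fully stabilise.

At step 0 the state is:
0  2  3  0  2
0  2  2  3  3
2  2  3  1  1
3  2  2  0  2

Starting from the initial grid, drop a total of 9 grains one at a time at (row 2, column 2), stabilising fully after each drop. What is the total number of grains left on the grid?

36

step 0: 0  2  3  0  2
0  2  2  3  3
2  2  3  1  1
3  2  2  0  2
step 1: 0  2  3  0  2
0  2  3  3  3
2  3  0  2  1
3  2  3  0  2
step 2: 0  2  3  0  2
0  2  3  3  3
2  3  1  2  1
3  2  3  0  2
step 3: 0  2  3  0  2
0  2  3  3  3
2  3  2  2  1
3  2  3  0  2
step 4: 0  2  3  0  2
0  2  3  3  3
2  3  3  2  1
3  2  3  0  2
step 5: 1  0  2  2  3
2  3  0  3  0
1  0  2  1  3
1  2  2  2  2
step 6: 1  0  2  2  3
2  3  0  3  0
1  0  3  1  3
1  2  2  2  2
step 7: 1  0  2  2  3
2  3  1  3  0
1  1  0  2  3
1  2  3  2  2
step 8: 1  0  2  2  3
2  3  1  3  0
1  1  1  2  3
1  2  3  2  2
step 9: 1  0  2  2  3
2  3  1  3  0
1  1  2  2  3
1  2  3  2  2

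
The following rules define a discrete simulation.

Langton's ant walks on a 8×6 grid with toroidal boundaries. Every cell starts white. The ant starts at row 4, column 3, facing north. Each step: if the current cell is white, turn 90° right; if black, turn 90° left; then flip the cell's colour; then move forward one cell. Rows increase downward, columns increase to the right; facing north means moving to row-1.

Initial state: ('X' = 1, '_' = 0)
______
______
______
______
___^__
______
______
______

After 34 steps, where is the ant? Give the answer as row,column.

0) ______
______
______
______
___^__
______
______
______
1) ______
______
______
______
___X>_
______
______
______
2) ______
______
______
______
___XX_
____v_
______
______
3) ______
______
______
______
___XX_
___<X_
______
______
4) ______
______
______
______
___^X_
___XX_
______
______
5) ______
______
______
______
__<_X_
___XX_
______
______
6) ______
______
______
__^___
__X_X_
___XX_
______
______
7) ______
______
______
__X>__
__X_X_
___XX_
______
______
8) ______
______
______
__XX__
__XvX_
___XX_
______
______
9) ______
______
______
__XX__
__<XX_
___XX_
______
______
10) ______
______
______
__XX__
___XX_
__vXX_
______
______
11) ______
______
______
__XX__
___XX_
_<XXX_
______
______
12) ______
______
______
__XX__
_^_XX_
_XXXX_
______
______
13) ______
______
______
__XX__
_X>XX_
_XXXX_
______
______
14) ______
______
______
__XX__
_XXXX_
_XvXX_
______
______
15) ______
______
______
__XX__
_XXXX_
_X_>X_
______
______
16) ______
______
______
__XX__
_XX^X_
_X__X_
______
______
17) ______
______
______
__XX__
_X<_X_
_X__X_
______
______
18) ______
______
______
__XX__
_X__X_
_Xv_X_
______
______
19) ______
______
______
__XX__
_X__X_
_<X_X_
______
______
20) ______
______
______
__XX__
_X__X_
__X_X_
_v____
______
21) ______
______
______
__XX__
_X__X_
__X_X_
<X____
______
22) ______
______
______
__XX__
_X__X_
^_X_X_
XX____
______
23) ______
______
______
__XX__
_X__X_
X>X_X_
XX____
______
24) ______
______
______
__XX__
_X__X_
XXX_X_
Xv____
______
25) ______
______
______
__XX__
_X__X_
XXX_X_
X_>___
______
26) ______
______
______
__XX__
_X__X_
XXX_X_
X_X___
__v___
27) ______
______
______
__XX__
_X__X_
XXX_X_
X_X___
_<X___
28) ______
______
______
__XX__
_X__X_
XXX_X_
X^X___
_XX___
29) ______
______
______
__XX__
_X__X_
XXX_X_
XX>___
_XX___
30) ______
______
______
__XX__
_X__X_
XX^_X_
XX____
_XX___
31) ______
______
______
__XX__
_X__X_
X<__X_
XX____
_XX___
32) ______
______
______
__XX__
_X__X_
X___X_
Xv____
_XX___
33) ______
______
______
__XX__
_X__X_
X___X_
X_>___
_XX___
34) ______
______
______
__XX__
_X__X_
X___X_
X_X___
_Xv___

7,2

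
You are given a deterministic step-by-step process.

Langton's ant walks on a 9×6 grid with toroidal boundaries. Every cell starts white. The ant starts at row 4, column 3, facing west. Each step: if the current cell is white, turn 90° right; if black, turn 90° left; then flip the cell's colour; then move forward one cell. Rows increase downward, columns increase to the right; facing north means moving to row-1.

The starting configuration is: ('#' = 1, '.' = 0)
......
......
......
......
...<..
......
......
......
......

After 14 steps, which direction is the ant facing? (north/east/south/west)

t=0: ......
......
......
......
...<..
......
......
......
......
t=1: ......
......
......
...^..
...#..
......
......
......
......
t=2: ......
......
......
...#>.
...#..
......
......
......
......
t=3: ......
......
......
...##.
...#v.
......
......
......
......
t=4: ......
......
......
...##.
...<#.
......
......
......
......
t=5: ......
......
......
...##.
....#.
...v..
......
......
......
t=6: ......
......
......
...##.
....#.
..<#..
......
......
......
t=7: ......
......
......
...##.
..^.#.
..##..
......
......
......
t=8: ......
......
......
...##.
..#>#.
..##..
......
......
......
t=9: ......
......
......
...##.
..###.
..#v..
......
......
......
t=10: ......
......
......
...##.
..###.
..#.>.
......
......
......
t=11: ......
......
......
...##.
..###.
..#.#.
....v.
......
......
t=12: ......
......
......
...##.
..###.
..#.#.
...<#.
......
......
t=13: ......
......
......
...##.
..###.
..#^#.
...##.
......
......
t=14: ......
......
......
...##.
..###.
..##>.
...##.
......
......

east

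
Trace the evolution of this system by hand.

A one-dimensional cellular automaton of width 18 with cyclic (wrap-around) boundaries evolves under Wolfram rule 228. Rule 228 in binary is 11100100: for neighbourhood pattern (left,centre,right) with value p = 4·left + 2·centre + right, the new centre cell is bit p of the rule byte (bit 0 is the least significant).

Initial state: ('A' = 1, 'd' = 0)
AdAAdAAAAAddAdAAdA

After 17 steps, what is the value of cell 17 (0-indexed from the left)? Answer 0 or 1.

0

step 0: AdAAdAAAAAddAdAAdA
step 1: AAdAAdAAAAddAAdAAd
step 2: dAAdAAdAAAdddAAdAA
step 3: AdAAdAAdAAddddAAdA
step 4: AAdAAdAAdAdddddAAd
step 5: dAAdAAdAAAddddddAA
step 6: AdAAdAAdAAdddddddA
step 7: AAdAAdAAdAdddddddd
step 8: dAAdAAdAAAdddddddd
step 9: ddAAdAAdAAdddddddd
step 10: dddAAdAAdAdddddddd
step 11: ddddAAdAAAdddddddd
step 12: dddddAAdAAdddddddd
step 13: ddddddAAdAdddddddd
step 14: dddddddAAAdddddddd
step 15: ddddddddAAdddddddd
step 16: dddddddddAdddddddd
step 17: dddddddddAdddddddd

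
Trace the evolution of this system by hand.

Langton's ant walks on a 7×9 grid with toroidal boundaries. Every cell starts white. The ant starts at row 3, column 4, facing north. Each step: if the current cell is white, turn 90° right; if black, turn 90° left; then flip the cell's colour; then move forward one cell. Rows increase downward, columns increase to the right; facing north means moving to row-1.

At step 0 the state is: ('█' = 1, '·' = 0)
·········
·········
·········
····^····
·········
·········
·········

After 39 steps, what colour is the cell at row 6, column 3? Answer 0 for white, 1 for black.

step 0: ·········
·········
·········
····^····
·········
·········
·········
step 1: ·········
·········
·········
····█>···
·········
·········
·········
step 2: ·········
·········
·········
····██···
·····v···
·········
·········
step 3: ·········
·········
·········
····██···
····<█···
·········
·········
step 4: ·········
·········
·········
····^█···
····██···
·········
·········
step 5: ·········
·········
·········
···<·█···
····██···
·········
·········
step 6: ·········
·········
···^·····
···█·█···
····██···
·········
·········
step 7: ·········
·········
···█>····
···█·█···
····██···
·········
·········
step 8: ·········
·········
···██····
···█v█···
····██···
·········
·········
step 9: ·········
·········
···██····
···<██···
····██···
·········
·········
step 10: ·········
·········
···██····
····██···
···v██···
·········
·········
step 11: ·········
·········
···██····
····██···
··<███···
·········
·········
step 12: ·········
·········
···██····
··^·██···
··████···
·········
·········
step 13: ·········
·········
···██····
··█>██···
··████···
·········
·········
step 14: ·········
·········
···██····
··████···
··█v██···
·········
·········
step 15: ·········
·········
···██····
··████···
··█·>█···
·········
·········
step 16: ·········
·········
···██····
··██^█···
··█··█···
·········
·········
step 17: ·········
·········
···██····
··█<·█···
··█··█···
·········
·········
step 18: ·········
·········
···██····
··█··█···
··█v·█···
·········
·········
step 19: ·········
·········
···██····
··█··█···
··<█·█···
·········
·········
step 20: ·········
·········
···██····
··█··█···
···█·█···
··v······
·········
step 21: ·········
·········
···██····
··█··█···
···█·█···
·<█······
·········
step 22: ·········
·········
···██····
··█··█···
·^·█·█···
·██······
·········
step 23: ·········
·········
···██····
··█··█···
·█>█·█···
·██······
·········
step 24: ·········
·········
···██····
··█··█···
·███·█···
·█v······
·········
step 25: ·········
·········
···██····
··█··█···
·███·█···
·█·>·····
·········
step 26: ·········
·········
···██····
··█··█···
·███·█···
·█·█·····
···v·····
step 27: ·········
·········
···██····
··█··█···
·███·█···
·█·█·····
··<█·····
step 28: ·········
·········
···██····
··█··█···
·███·█···
·█^█·····
··██·····
step 29: ·········
·········
···██····
··█··█···
·███·█···
·██>·····
··██·····
step 30: ·········
·········
···██····
··█··█···
·██^·█···
·██······
··██·····
step 31: ·········
·········
···██····
··█··█···
·█<··█···
·██······
··██·····
step 32: ·········
·········
···██····
··█··█···
·█···█···
·█v······
··██·····
step 33: ·········
·········
···██····
··█··█···
·█···█···
·█·>·····
··██·····
step 34: ·········
·········
···██····
··█··█···
·█···█···
·█·█·····
··█v·····
step 35: ·········
·········
···██····
··█··█···
·█···█···
·█·█·····
··█·>····
step 36: ····v····
·········
···██····
··█··█···
·█···█···
·█·█·····
··█·█····
step 37: ···<█····
·········
···██····
··█··█···
·█···█···
·█·█·····
··█·█····
step 38: ···██····
·········
···██····
··█··█···
·█···█···
·█·█·····
··█^█····
step 39: ···██····
·········
···██····
··█··█···
·█···█···
·█·█·····
··██>····

1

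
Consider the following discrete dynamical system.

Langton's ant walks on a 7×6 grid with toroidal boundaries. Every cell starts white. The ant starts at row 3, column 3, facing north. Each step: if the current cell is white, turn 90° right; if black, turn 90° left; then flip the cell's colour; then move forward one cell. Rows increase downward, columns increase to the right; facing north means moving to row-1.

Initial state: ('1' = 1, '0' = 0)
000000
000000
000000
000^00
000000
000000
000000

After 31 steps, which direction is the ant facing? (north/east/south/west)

step 0: 000000
000000
000000
000^00
000000
000000
000000
step 1: 000000
000000
000000
0001>0
000000
000000
000000
step 2: 000000
000000
000000
000110
0000v0
000000
000000
step 3: 000000
000000
000000
000110
000<10
000000
000000
step 4: 000000
000000
000000
000^10
000110
000000
000000
step 5: 000000
000000
000000
00<010
000110
000000
000000
step 6: 000000
000000
00^000
001010
000110
000000
000000
step 7: 000000
000000
001>00
001010
000110
000000
000000
step 8: 000000
000000
001100
001v10
000110
000000
000000
step 9: 000000
000000
001100
00<110
000110
000000
000000
step 10: 000000
000000
001100
000110
00v110
000000
000000
step 11: 000000
000000
001100
000110
0<1110
000000
000000
step 12: 000000
000000
001100
0^0110
011110
000000
000000
step 13: 000000
000000
001100
01>110
011110
000000
000000
step 14: 000000
000000
001100
011110
01v110
000000
000000
step 15: 000000
000000
001100
011110
010>10
000000
000000
step 16: 000000
000000
001100
011^10
010010
000000
000000
step 17: 000000
000000
001100
01<010
010010
000000
000000
step 18: 000000
000000
001100
010010
01v010
000000
000000
step 19: 000000
000000
001100
010010
0<1010
000000
000000
step 20: 000000
000000
001100
010010
001010
0v0000
000000
step 21: 000000
000000
001100
010010
001010
<10000
000000
step 22: 000000
000000
001100
010010
^01010
110000
000000
step 23: 000000
000000
001100
010010
1>1010
110000
000000
step 24: 000000
000000
001100
010010
111010
1v0000
000000
step 25: 000000
000000
001100
010010
111010
10>000
000000
step 26: 000000
000000
001100
010010
111010
101000
00v000
step 27: 000000
000000
001100
010010
111010
101000
0<1000
step 28: 000000
000000
001100
010010
111010
1^1000
011000
step 29: 000000
000000
001100
010010
111010
11>000
011000
step 30: 000000
000000
001100
010010
11^010
110000
011000
step 31: 000000
000000
001100
010010
1<0010
110000
011000

west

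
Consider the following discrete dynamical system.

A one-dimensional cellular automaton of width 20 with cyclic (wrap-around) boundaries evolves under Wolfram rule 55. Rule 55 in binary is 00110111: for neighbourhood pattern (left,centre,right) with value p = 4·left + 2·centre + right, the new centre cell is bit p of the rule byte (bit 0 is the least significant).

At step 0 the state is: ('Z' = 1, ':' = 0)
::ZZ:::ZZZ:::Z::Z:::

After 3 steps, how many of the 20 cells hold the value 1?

15

step 0: ::ZZ:::ZZZ:::Z::Z:::
step 1: ZZ::ZZZ:::ZZZZZZZZZZ
step 2: ::ZZ:::ZZZ::::::::::
step 3: ZZ::ZZZ:::ZZZZZZZZZZ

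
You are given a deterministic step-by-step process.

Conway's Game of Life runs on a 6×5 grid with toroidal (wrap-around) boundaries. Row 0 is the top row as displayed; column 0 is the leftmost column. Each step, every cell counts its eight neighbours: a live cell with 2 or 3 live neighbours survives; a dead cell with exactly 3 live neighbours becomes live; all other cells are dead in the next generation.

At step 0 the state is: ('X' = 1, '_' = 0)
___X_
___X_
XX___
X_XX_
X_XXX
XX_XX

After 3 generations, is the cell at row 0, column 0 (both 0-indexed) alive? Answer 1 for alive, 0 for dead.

1

step 0: ___X_
___X_
XX___
X_XX_
X_XXX
XX_XX
step 1: X__X_
__X_X
XX_X_
_____
_____
_X___
step 2: XXXXX
__X__
XXXXX
_____
_____
_____
step 3: XXXXX
_____
XXXXX
XXXXX
_____
XXXXX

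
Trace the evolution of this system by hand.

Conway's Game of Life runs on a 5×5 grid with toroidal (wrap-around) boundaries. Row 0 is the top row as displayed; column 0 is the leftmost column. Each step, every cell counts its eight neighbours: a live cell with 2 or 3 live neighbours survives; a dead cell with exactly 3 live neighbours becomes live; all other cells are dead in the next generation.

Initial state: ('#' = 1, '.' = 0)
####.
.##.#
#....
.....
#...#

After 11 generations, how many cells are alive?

3

step 0: ####.
.##.#
#....
.....
#...#
step 1: .....
....#
##...
#...#
#.###
step 2: #....
#....
.#...
..#..
##.#.
step 3: #....
##...
.#...
#.#..
###.#
step 4: ..#..
##...
..#..
..###
..###
step 5: #.#.#
.##..
#.#.#
.#..#
.#..#
step 6: ..#.#
..#..
..#.#
.##.#
.##.#
step 7: #.#..
.##..
#.#..
....#
....#
step 8: #.##.
#.##.
#.##.
#..##
#..##
step 9: #....
#....
#....
.....
.....
step 10: .....
##..#
.....
.....
.....
step 11: #....
#....
#....
.....
.....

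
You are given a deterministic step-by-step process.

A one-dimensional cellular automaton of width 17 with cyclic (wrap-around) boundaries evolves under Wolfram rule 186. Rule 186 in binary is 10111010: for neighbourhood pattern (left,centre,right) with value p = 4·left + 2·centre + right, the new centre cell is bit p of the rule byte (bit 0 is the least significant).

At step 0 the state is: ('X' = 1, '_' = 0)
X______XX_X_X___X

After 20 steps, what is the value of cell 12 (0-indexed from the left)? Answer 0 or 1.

0) X______XX_X_X___X
1) _X____XX_X_X_X_XX
2) X_X__XX_X_X_X_XX_
3) _X_XXX_X_X_X_XX_X
4) X_XXX_X_X_X_XX_X_
5) _XXX_X_X_X_XX_X_X
6) XXX_X_X_X_XX_X_X_
7) XX_X_X_X_XX_X_X_X
8) X_X_X_X_XX_X_X_XX
9) _X_X_X_XX_X_X_XXX
10) X_X_X_XX_X_X_XXX_
11) _X_X_XX_X_X_XXX_X
12) X_X_XX_X_X_XXX_X_
13) _X_XX_X_X_XXX_X_X
14) X_XX_X_X_XXX_X_X_
15) _XX_X_X_XXX_X_X_X
16) XX_X_X_XXX_X_X_X_
17) X_X_X_XXX_X_X_X_X
18) _X_X_XXX_X_X_X_XX
19) X_X_XXX_X_X_X_XX_
20) _X_XXX_X_X_X_XX_X

0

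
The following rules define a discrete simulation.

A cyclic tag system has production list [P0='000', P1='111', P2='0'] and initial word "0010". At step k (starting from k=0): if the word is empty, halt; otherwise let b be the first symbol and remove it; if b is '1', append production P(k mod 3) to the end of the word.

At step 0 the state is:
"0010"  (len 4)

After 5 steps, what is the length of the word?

step 0: "0010"  (len 4)
step 1: "010"  (len 3)
step 2: "10"  (len 2)
step 3: "00"  (len 2)
step 4: "0"  (len 1)
step 5: (halted — word empty)

0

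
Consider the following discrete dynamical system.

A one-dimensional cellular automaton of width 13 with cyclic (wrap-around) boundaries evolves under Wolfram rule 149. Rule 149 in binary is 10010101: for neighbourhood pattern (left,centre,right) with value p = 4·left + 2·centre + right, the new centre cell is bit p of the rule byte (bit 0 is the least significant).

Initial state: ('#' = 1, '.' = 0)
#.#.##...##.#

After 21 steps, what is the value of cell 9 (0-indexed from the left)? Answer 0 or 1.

gen 0: #.#.##...##.#
gen 1: ..#...##.....
gen 2: #.###...#####
gen 3: ...#.##..####
gen 4: ##.#...#..##.
gen 5: ...###.##....
gen 6: ##..#....####
gen 7: #.#.####..###
gen 8: ..#..##.#..##
gen 9: #.##....##...
gen 10: #...###...##.
gen 11: ###..#.##....
gen 12: .#.#.#...###.
gen 13: .#.#.###..#.#
gen 14: .#.#..#.#.#.#
gen 15: .#.##.#.#.#.#
gen 16: .#....#.#.#.#
gen 17: .####.#.#.#.#
gen 18: ..##..#.#.#.#
gen 19: #...#.#.#.#.#
gen 20: .##.#.#.#.#..
gen 21: ....#.#.#.###

0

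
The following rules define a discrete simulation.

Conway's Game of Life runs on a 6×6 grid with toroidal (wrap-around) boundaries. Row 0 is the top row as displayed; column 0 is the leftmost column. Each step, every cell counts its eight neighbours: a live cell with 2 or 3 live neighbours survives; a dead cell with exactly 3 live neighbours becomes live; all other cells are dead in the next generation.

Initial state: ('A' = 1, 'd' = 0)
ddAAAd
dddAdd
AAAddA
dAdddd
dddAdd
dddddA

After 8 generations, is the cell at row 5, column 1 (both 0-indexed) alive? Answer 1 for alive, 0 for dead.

1

step 0: ddAAAd
dddAdd
AAAddA
dAdddd
dddAdd
dddddA
step 1: ddAAAd
AddddA
AAAddd
dAdddd
dddddd
ddAddd
step 2: dAAAAA
AdddAA
ddAddA
AAAddd
dddddd
ddAddd
step 3: dAAddd
dddddd
ddAAAd
AAAddd
ddAddd
dAAdAd
step 4: dAAAdd
dAdddd
ddAAdd
dddddd
Addddd
dddddd
step 5: dAAddd
dAdddd
ddAddd
dddddd
dddddd
dAAddd
step 6: Addddd
dAdddd
dddddd
dddddd
dddddd
dAAddd
step 7: AdAddd
dddddd
dddddd
dddddd
dddddd
dAdddd
step 8: dAdddd
dddddd
dddddd
dddddd
dddddd
dAdddd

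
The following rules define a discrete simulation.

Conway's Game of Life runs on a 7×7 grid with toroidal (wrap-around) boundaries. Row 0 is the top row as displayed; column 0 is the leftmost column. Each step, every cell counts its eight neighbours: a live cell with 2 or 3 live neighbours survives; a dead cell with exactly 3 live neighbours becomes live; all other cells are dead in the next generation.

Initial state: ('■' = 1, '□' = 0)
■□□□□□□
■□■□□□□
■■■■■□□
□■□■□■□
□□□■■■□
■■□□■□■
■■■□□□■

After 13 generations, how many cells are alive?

13

[0] ■□□□□□□
■□■□□□□
■■■■■□□
□■□■□■□
□□□■■■□
■■□□■□■
■■■□□□■
[1] □□■□□□□
■□■□□□■
■□□□■□■
■■□□□■■
□■□■□□□
□□□□■□□
□□■□□■□
[2] □□■■□□■
■□□■□■■
□□□□□□□
□■■□■■□
□■■□■■■
□□■■■□□
□□□■□□□
[3] ■□■■□■■
■□■■■■■
■■■■□□□
■■■□■□■
■□□□□□■
□■□□□□□
□□□□□□□
[4] ■□■□□□□
□□□□□□□
□□□□□□□
□□□□□■□
□□■□□■■
■□□□□□□
■■■□□□■
[5] ■□■□□□■
□□□□□□□
□□□□□□□
□□□□□■■
□□□□□■■
□□■□□■□
□□■□□□■
[6] ■■□□□□■
□□□□□□□
□□□□□□□
□□□□□■■
□□□□■□□
□□□□□■□
■□■■□■■
[7] □■■□□■□
■□□□□□□
□□□□□□□
□□□□□■□
□□□□■□■
□□□■□■□
□□■□■■□
[8] □■■■■■■
□■□□□□□
□□□□□□□
□□□□□■□
□□□□■□■
□□□■□□■
□■■□□■■
[9] □□□■■□■
■■□■■■□
□□□□□□□
□□□□□■□
□□□□■□■
□□■■■□■
□■□□□□□
[10] □■□■□□■
■□■■□■■
□□□□□■■
□□□□□■□
□□□□■□■
■□■■■□□
■□□□□□□
[11] □■□■■■□
□■■■□□□
■□□□□□□
□□□□■□□
□□□□■□■
■■□■■■■
■□□□■□■
[12] □■□□□■■
■■□■□□□
□■■■□□□
□□□□□■□
□□□□□□■
□■□■□□□
□□□□□□□
[13] □■■□□□■
□□□■■□■
■■□■■□□
□□■□□□□
□□□□□□□
□□□□□□□
■□■□□□□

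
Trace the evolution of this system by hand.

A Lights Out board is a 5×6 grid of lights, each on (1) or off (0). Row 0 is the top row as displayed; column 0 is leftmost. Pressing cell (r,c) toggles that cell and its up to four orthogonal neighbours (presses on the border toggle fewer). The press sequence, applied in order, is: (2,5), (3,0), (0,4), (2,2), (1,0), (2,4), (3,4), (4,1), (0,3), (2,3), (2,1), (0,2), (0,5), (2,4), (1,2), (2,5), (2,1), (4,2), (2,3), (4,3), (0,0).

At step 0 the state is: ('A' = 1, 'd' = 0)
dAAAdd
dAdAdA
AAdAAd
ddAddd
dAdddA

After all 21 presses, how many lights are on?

14

step 0: dAAAdd
dAdAdA
AAdAAd
ddAddd
dAdddA
step 1: dAAAdd
dAdAdd
AAdAdA
ddAddA
dAdddA
step 2: dAAAdd
dAdAdd
dAdAdA
AAAddA
AAdddA
step 3: dAAdAA
dAdAAd
dAdAdA
AAAddA
AAdddA
step 4: dAAdAA
dAAAAd
ddAddA
AAdddA
AAdddA
step 5: AAAdAA
AdAAAd
AdAddA
AAdddA
AAdddA
step 6: AAAdAA
AdAAdd
AdAAAd
AAddAA
AAdddA
step 7: AAAdAA
AdAAdd
AdAAdd
AAdAdd
AAddAA
step 8: AAAdAA
AdAAdd
AdAAdd
AddAdd
ddAdAA
step 9: AAdAdA
AdAddd
AdAAdd
AddAdd
ddAdAA
step 10: AAdAdA
AdAAdd
AdddAd
Addddd
ddAdAA
step 11: AAdAdA
AAAAdd
dAAdAd
AAdddd
ddAdAA
step 12: AdAddA
AAdAdd
dAAdAd
AAdddd
ddAdAA
step 13: AdAdAd
AAdAdA
dAAdAd
AAdddd
ddAdAA
step 14: AdAdAd
AAdAAA
dAAAdA
AAddAd
ddAdAA
step 15: AdddAd
AdAdAA
dAdAdA
AAddAd
ddAdAA
step 16: AdddAd
AdAdAd
dAdAAd
AAddAA
ddAdAA
step 17: AdddAd
AAAdAd
AdAAAd
AdddAA
ddAdAA
step 18: AdddAd
AAAdAd
AdAAAd
AdAdAA
dAdAAA
step 19: AdddAd
AAAAAd
Addddd
AdAAAA
dAdAAA
step 20: AdddAd
AAAAAd
Addddd
AdAdAA
dAAddA
step 21: dAddAd
dAAAAd
Addddd
AdAdAA
dAAddA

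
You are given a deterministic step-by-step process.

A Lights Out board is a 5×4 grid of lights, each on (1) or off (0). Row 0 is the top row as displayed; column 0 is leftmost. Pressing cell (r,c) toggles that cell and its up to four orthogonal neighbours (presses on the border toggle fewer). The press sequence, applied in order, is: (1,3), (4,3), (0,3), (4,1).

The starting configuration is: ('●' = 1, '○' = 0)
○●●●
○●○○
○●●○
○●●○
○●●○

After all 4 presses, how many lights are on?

[0] ○●●●
○●○○
○●●○
○●●○
○●●○
[1] ○●●○
○●●●
○●●●
○●●○
○●●○
[2] ○●●○
○●●●
○●●●
○●●●
○●○●
[3] ○●○●
○●●○
○●●●
○●●●
○●○●
[4] ○●○●
○●●○
○●●●
○○●●
●○●●

12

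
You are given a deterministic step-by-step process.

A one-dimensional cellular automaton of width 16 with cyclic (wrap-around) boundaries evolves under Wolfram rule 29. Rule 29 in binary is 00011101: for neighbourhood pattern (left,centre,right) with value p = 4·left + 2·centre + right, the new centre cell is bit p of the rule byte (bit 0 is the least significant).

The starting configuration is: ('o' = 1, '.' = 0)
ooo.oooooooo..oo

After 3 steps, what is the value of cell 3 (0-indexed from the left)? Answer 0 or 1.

step 0: ooo.oooooooo..oo
step 1: ....o.......o.o.
step 2: ooo.ooooooo.o.oo
step 3: ....o.......o.o.

0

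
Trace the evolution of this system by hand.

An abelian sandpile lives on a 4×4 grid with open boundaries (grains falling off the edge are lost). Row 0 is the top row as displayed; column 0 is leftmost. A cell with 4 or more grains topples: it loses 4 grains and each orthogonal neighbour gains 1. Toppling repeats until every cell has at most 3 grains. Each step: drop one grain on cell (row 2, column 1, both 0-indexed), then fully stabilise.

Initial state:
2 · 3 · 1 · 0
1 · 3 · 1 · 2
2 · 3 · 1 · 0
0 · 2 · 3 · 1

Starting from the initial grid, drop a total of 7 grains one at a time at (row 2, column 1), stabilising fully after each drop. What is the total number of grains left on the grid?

[0] 2 · 3 · 1 · 0
1 · 3 · 1 · 2
2 · 3 · 1 · 0
0 · 2 · 3 · 1
[1] 3 · 0 · 2 · 0
2 · 1 · 2 · 2
3 · 1 · 2 · 0
0 · 3 · 3 · 1
[2] 3 · 0 · 2 · 0
2 · 1 · 2 · 2
3 · 2 · 2 · 0
0 · 3 · 3 · 1
[3] 3 · 0 · 2 · 0
2 · 1 · 2 · 2
3 · 3 · 2 · 0
0 · 3 · 3 · 1
[4] 3 · 0 · 2 · 0
3 · 2 · 3 · 2
0 · 3 · 0 · 1
2 · 1 · 1 · 2
[5] 3 · 0 · 2 · 0
3 · 3 · 3 · 2
1 · 0 · 1 · 1
2 · 2 · 1 · 2
[6] 3 · 0 · 2 · 0
3 · 3 · 3 · 2
1 · 1 · 1 · 1
2 · 2 · 1 · 2
[7] 3 · 0 · 2 · 0
3 · 3 · 3 · 2
1 · 2 · 1 · 1
2 · 2 · 1 · 2

28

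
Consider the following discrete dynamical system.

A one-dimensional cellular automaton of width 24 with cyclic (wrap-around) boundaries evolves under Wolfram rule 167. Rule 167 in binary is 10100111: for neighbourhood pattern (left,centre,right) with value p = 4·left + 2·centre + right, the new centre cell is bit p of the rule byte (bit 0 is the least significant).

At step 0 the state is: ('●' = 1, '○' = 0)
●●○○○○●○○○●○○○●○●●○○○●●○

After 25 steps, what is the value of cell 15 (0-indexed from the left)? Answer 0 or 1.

1

0) ●●○○○○●○○○●○○○●○●●○○○●●○
1) ○○○●●●●○●●●○●●●●○○○●●○○●
2) ○●●○●●○●○●○●○●●○○●●○○○●●
3) ●○○●○○●●●●●●●○○○●○○○●●○○
4) ●○●●○●○●●●●●○○●●●○●●○○○●
5) ○●○○●●●○●●●○○●○●○●○○○●●○
6) ●●○●○●○●○●○○●●●●●●○●●○○○
7) ○○●●●●●●●●○●○●●●●○●○○○●●
8) ○●○●●●●●●○●●●○●●○●●○●●○○
9) ●●●○●●●●○●○●○●○○●○○●○○○●
10) ●●○●○●●○●●●●●●○●●○●●○●●○
11) ○○●●●○○●○●●●●○●○○●○○●○○●
12) ○●○●○○●●●○●●○●●○●●○●●○●●
13) ●●●●○●○●○●○○●○○●○○●○○●○○
14) ○●●○●●●●●●○●●○●●○●●○●●○●
15) ●○○●○●●●●○●○○●○○●○○●○○●●
16) ○○●●●○●●○●●○●●○●●○●●○●○●
17) ○●○●○●○○●○○●○○●○○●○○●●●●
18) ●●●●●●○●●○●●○●●○●●○●○●●○
19) ○●●●●○●○○●○○●○○●○○●●●○○●
20) ●○●●○●●○●●○●●○●●○●○●○○●●
21) ○●○○●○○●○○●○○●○○●●●●○●○●
22) ●●○●●○●●○●●○●●○●○●●○●●●●
23) ●○●○○●○○●○○●○○●●●○○●○●●●
24) ○●●○●●○●●○●●○●○●○○●●●○●●
25) ●○○●○○●○○●○○●●●●○●○●○●○○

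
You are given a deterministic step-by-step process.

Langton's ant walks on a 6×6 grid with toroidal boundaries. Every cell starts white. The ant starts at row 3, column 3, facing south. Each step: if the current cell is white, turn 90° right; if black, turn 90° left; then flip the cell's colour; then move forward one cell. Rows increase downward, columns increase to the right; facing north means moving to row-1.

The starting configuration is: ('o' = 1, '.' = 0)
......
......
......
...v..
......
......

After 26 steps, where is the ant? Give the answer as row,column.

0,4

gen 0: ......
......
......
...v..
......
......
gen 1: ......
......
......
..<o..
......
......
gen 2: ......
......
..^...
..oo..
......
......
gen 3: ......
......
..o>..
..oo..
......
......
gen 4: ......
......
..oo..
..ov..
......
......
gen 5: ......
......
..oo..
..o.>.
......
......
gen 6: ......
......
..oo..
..o.o.
....v.
......
gen 7: ......
......
..oo..
..o.o.
...<o.
......
gen 8: ......
......
..oo..
..o^o.
...oo.
......
gen 9: ......
......
..oo..
..oo>.
...oo.
......
gen 10: ......
......
..oo^.
..oo..
...oo.
......
gen 11: ......
......
..ooo>
..oo..
...oo.
......
gen 12: ......
......
..oooo
..oo.v
...oo.
......
gen 13: ......
......
..oooo
..oo<o
...oo.
......
gen 14: ......
......
..oo^o
..oooo
...oo.
......
gen 15: ......
......
..o<.o
..oooo
...oo.
......
gen 16: ......
......
..o..o
..ovoo
...oo.
......
gen 17: ......
......
..o..o
..o.>o
...oo.
......
gen 18: ......
......
..o.^o
..o..o
...oo.
......
gen 19: ......
......
..o.o>
..o..o
...oo.
......
gen 20: ......
.....^
..o.o.
..o..o
...oo.
......
gen 21: ......
>....o
..o.o.
..o..o
...oo.
......
gen 22: ......
o....o
v.o.o.
..o..o
...oo.
......
gen 23: ......
o....o
o.o.o<
..o..o
...oo.
......
gen 24: ......
o....^
o.o.oo
..o..o
...oo.
......
gen 25: ......
o...<.
o.o.oo
..o..o
...oo.
......
gen 26: ....^.
o...o.
o.o.oo
..o..o
...oo.
......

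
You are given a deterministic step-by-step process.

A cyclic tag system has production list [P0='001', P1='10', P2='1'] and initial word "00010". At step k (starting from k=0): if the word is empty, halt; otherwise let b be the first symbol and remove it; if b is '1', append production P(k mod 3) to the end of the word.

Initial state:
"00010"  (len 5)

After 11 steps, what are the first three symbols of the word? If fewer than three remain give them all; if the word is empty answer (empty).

10

0) "00010"  (len 5)
1) "0010"  (len 4)
2) "010"  (len 3)
3) "10"  (len 2)
4) "0001"  (len 4)
5) "001"  (len 3)
6) "01"  (len 2)
7) "1"  (len 1)
8) "10"  (len 2)
9) "01"  (len 2)
10) "1"  (len 1)
11) "10"  (len 2)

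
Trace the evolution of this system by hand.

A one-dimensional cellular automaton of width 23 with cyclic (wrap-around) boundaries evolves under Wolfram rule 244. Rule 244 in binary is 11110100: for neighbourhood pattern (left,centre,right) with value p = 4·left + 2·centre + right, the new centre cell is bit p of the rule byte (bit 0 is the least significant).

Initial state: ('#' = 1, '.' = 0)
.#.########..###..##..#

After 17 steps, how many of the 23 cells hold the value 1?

t=0: .#.########..###..##..#
t=1: ###.########..###..##.#
t=2: ####.########..###..##.
t=3: .####.########..###..##
t=4: #.####.########..###..#
t=5: ##.####.########..###..
t=6: .##.####.########..###.
t=7: ..##.####.########..###
t=8: #..##.####.########..##
t=9: ##..##.####.########..#
t=10: ###..##.####.########..
t=11: .###..##.####.########.
t=12: ..###..##.####.########
t=13: #..###..##.####.#######
t=14: ##..###..##.####.######
t=15: ###..###..##.####.#####
t=16: ####..###..##.####.####
t=17: #####..###..##.####.###

17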